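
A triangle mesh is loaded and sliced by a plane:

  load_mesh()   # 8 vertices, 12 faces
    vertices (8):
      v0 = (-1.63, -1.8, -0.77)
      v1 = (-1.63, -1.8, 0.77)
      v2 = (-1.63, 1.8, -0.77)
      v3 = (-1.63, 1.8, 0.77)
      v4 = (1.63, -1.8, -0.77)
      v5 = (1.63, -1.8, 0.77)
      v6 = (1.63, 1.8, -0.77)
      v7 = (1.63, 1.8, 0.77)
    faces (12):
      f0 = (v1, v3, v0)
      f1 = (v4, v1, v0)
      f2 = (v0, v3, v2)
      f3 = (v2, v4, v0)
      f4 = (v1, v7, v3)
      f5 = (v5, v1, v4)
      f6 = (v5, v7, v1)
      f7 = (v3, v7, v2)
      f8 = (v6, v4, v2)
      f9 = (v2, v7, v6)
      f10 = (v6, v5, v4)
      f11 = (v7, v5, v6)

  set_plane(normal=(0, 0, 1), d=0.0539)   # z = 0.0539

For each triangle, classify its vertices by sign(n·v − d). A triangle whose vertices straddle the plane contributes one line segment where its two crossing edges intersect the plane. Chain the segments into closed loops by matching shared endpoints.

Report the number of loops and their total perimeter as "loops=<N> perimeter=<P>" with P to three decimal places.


loops=1 perimeter=13.720

Straddling triangles (8 of 12):
  (v1,v3,v0) [++-] → (-1.63, 0.126, 0.0539)–(-1.63, -1.8, 0.0539)  len=1.9260
  (v4,v1,v0) [-+-] → (-0.1141, -1.8, 0.0539)–(-1.63, -1.8, 0.0539)  len=1.5159
  (v0,v3,v2) [-+-] → (-1.63, 0.126, 0.0539)–(-1.63, 1.8, 0.0539)  len=1.6740
  (v5,v1,v4) [++-] → (-0.1141, -1.8, 0.0539)–(1.63, -1.8, 0.0539)  len=1.7441
  (v3,v7,v2) [++-] → (0.1141, 1.8, 0.0539)–(-1.63, 1.8, 0.0539)  len=1.7441
  (v2,v7,v6) [-+-] → (0.1141, 1.8, 0.0539)–(1.63, 1.8, 0.0539)  len=1.5159
  (v6,v5,v4) [-+-] → (1.63, -0.126, 0.0539)–(1.63, -1.8, 0.0539)  len=1.6740
  (v7,v5,v6) [++-] → (1.63, -0.126, 0.0539)–(1.63, 1.8, 0.0539)  len=1.9260

Chained into 1 loop(s):
  loop 1: 8 segments, perimeter = 13.7200
Total perimeter = 13.720


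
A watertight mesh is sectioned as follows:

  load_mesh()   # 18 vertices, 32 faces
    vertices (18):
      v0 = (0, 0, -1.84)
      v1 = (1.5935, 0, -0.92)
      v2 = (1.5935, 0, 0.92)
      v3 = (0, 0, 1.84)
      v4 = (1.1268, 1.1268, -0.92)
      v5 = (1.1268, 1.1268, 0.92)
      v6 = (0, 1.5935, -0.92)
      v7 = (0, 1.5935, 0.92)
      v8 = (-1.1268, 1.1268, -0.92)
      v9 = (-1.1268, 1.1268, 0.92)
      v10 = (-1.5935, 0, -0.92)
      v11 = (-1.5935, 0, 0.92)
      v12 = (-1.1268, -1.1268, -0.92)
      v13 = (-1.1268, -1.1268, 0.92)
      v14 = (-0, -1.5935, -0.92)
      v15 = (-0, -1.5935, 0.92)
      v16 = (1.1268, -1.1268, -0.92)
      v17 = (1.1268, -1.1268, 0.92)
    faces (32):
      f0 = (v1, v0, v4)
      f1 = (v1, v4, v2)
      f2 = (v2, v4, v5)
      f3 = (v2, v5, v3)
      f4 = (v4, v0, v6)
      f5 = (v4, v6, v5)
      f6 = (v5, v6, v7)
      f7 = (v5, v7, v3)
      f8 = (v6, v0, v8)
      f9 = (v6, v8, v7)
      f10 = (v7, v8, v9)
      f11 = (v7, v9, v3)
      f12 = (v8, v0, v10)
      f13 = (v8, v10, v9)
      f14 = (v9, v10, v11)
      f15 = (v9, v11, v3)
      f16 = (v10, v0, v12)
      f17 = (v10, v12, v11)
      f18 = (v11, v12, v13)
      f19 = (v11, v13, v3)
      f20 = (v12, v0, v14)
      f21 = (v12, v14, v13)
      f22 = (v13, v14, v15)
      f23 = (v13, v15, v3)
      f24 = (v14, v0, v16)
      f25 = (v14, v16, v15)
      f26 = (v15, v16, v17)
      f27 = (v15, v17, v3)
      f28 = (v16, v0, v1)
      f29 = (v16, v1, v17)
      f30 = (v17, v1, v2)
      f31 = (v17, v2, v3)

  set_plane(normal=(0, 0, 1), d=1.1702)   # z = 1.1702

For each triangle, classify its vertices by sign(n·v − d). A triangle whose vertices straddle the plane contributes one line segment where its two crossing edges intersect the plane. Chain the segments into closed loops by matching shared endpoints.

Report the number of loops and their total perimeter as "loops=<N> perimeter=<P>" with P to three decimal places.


Straddling triangles (8 of 32):
  (v2,v5,v3) [--+] → (0.820359, 0.820359, 1.1702)–(1.16014, 0, 1.1702)  len=0.8879
  (v5,v7,v3) [--+] → (0, 1.16014, 1.1702)–(0.820359, 0.820359, 1.1702)  len=0.8879
  (v7,v9,v3) [--+] → (-0.820359, 0.820359, 1.1702)–(0, 1.16014, 1.1702)  len=0.8879
  (v9,v11,v3) [--+] → (-1.16014, 0, 1.1702)–(-0.820359, 0.820359, 1.1702)  len=0.8879
  (v11,v13,v3) [--+] → (-0.820359, -0.820359, 1.1702)–(-1.16014, 0, 1.1702)  len=0.8879
  (v13,v15,v3) [--+] → (0, -1.16014, 1.1702)–(-0.820359, -0.820359, 1.1702)  len=0.8879
  (v15,v17,v3) [--+] → (0.820359, -0.820359, 1.1702)–(0, -1.16014, 1.1702)  len=0.8879
  (v17,v2,v3) [--+] → (1.16014, 0, 1.1702)–(0.820359, -0.820359, 1.1702)  len=0.8879

Chained into 1 loop(s):
  loop 1: 8 segments, perimeter = 7.1035
Total perimeter = 7.104

loops=1 perimeter=7.104


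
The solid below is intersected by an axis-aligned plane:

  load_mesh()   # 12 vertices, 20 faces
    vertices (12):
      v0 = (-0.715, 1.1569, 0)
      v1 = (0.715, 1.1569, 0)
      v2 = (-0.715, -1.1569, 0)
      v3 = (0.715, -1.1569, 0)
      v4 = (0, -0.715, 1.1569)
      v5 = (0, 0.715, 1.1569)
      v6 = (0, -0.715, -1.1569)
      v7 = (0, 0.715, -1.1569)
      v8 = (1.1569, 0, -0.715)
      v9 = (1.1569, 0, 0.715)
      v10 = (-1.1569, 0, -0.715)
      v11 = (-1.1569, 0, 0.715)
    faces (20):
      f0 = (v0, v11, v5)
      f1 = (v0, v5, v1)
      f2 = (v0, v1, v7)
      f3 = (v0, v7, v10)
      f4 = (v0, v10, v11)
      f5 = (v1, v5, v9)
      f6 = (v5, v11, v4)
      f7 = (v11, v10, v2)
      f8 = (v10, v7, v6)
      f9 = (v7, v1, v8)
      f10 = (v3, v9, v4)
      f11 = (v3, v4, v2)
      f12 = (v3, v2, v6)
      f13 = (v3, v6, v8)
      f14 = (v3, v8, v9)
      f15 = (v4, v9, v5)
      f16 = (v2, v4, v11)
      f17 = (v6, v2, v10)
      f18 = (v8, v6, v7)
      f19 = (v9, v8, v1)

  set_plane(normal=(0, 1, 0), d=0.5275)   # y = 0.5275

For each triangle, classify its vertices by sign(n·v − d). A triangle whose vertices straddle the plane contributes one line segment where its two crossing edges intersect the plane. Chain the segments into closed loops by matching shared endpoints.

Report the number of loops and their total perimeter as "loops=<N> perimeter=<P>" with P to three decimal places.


loops=1 perimeter=6.543

Straddling triangles (10 of 20):
  (v0,v11,v5) [+-+] → (-0.955411, 0.5275, 0.388989)–(-0.303383, 0.5275, 1.04102)  len=0.9221
  (v0,v7,v10) [++-] → (-0.303383, 0.5275, -1.04102)–(-0.955411, 0.5275, -0.388989)  len=0.9221
  (v0,v10,v11) [+--] → (-0.955411, 0.5275, -0.388989)–(-0.955411, 0.5275, 0.388989)  len=0.7780
  (v1,v5,v9) [++-] → (0.303383, 0.5275, 1.04102)–(0.955411, 0.5275, 0.388989)  len=0.9221
  (v5,v11,v4) [+--] → (-0.303383, 0.5275, 1.04102)–(0, 0.5275, 1.1569)  len=0.3248
  (v10,v7,v6) [-+-] → (-0.303383, 0.5275, -1.04102)–(0, 0.5275, -1.1569)  len=0.3248
  (v7,v1,v8) [++-] → (0.955411, 0.5275, -0.388989)–(0.303383, 0.5275, -1.04102)  len=0.9221
  (v4,v9,v5) [--+] → (0.303383, 0.5275, 1.04102)–(0, 0.5275, 1.1569)  len=0.3248
  (v8,v6,v7) [--+] → (0, 0.5275, -1.1569)–(0.303383, 0.5275, -1.04102)  len=0.3248
  (v9,v8,v1) [--+] → (0.955411, 0.5275, -0.388989)–(0.955411, 0.5275, 0.388989)  len=0.7780

Chained into 1 loop(s):
  loop 1: 10 segments, perimeter = 6.5434
Total perimeter = 6.543


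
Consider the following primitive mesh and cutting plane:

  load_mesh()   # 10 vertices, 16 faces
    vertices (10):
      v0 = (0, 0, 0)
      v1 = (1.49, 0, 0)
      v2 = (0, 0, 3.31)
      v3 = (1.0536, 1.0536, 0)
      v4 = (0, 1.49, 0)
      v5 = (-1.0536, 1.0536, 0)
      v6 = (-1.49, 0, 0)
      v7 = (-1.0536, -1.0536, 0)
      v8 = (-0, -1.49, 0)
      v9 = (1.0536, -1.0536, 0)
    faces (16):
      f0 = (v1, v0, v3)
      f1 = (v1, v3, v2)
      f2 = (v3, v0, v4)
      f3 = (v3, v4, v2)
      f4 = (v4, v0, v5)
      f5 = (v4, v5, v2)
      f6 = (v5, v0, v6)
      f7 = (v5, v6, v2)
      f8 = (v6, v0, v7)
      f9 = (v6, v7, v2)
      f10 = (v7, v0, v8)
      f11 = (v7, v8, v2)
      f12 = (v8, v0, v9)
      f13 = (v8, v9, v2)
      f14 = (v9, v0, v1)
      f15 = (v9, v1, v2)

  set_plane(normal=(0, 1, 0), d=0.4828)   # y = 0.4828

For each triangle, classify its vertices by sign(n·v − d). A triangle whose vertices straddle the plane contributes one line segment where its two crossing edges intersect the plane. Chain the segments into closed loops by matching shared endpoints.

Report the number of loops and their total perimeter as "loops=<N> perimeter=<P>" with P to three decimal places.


loops=1 perimeter=7.825

Straddling triangles (8 of 16):
  (v1,v0,v3) [--+] → (0.4828, 0.4828, 0)–(1.29002, 0.4828, 0)  len=0.8072
  (v1,v3,v2) [-+-] → (1.29002, 0.4828, 0)–(0.4828, 0.4828, 1.79323)  len=1.9665
  (v3,v0,v4) [+-+] → (0.4828, 0.4828, 0)–(0, 0.4828, 0)  len=0.4828
  (v3,v4,v2) [++-] → (0, 0.4828, 2.23747)–(0.4828, 0.4828, 1.79323)  len=0.6561
  (v4,v0,v5) [+-+] → (0, 0.4828, 0)–(-0.4828, 0.4828, 0)  len=0.4828
  (v4,v5,v2) [++-] → (-0.4828, 0.4828, 1.79323)–(0, 0.4828, 2.23747)  len=0.6561
  (v5,v0,v6) [+--] → (-0.4828, 0.4828, 0)–(-1.29002, 0.4828, 0)  len=0.8072
  (v5,v6,v2) [+--] → (-1.29002, 0.4828, 0)–(-0.4828, 0.4828, 1.79323)  len=1.9665

Chained into 1 loop(s):
  loop 1: 8 segments, perimeter = 7.8253
Total perimeter = 7.825


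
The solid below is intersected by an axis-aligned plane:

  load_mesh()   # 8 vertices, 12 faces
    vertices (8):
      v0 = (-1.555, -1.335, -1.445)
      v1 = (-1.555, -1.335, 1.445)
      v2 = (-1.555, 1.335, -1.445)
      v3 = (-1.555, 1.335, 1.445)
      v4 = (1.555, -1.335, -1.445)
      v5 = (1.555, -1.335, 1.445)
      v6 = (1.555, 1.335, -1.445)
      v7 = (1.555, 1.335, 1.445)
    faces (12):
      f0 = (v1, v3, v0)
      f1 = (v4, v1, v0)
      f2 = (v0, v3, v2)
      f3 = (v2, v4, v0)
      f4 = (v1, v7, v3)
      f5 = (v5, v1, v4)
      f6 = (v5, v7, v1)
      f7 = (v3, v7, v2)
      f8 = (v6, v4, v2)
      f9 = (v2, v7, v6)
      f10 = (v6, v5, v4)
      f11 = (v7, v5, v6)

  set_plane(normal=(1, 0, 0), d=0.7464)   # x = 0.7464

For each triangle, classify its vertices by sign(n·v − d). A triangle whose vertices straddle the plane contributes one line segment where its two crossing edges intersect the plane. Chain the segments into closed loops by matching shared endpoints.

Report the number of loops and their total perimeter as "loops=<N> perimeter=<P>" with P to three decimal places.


Straddling triangles (8 of 12):
  (v4,v1,v0) [+--] → (0.7464, -1.335, -0.6936)–(0.7464, -1.335, -1.445)  len=0.7514
  (v2,v4,v0) [-+-] → (0.7464, -0.6408, -1.445)–(0.7464, -1.335, -1.445)  len=0.6942
  (v1,v7,v3) [-+-] → (0.7464, 0.6408, 1.445)–(0.7464, 1.335, 1.445)  len=0.6942
  (v5,v1,v4) [+-+] → (0.7464, -1.335, 1.445)–(0.7464, -1.335, -0.6936)  len=2.1386
  (v5,v7,v1) [++-] → (0.7464, 0.6408, 1.445)–(0.7464, -1.335, 1.445)  len=1.9758
  (v3,v7,v2) [-+-] → (0.7464, 1.335, 1.445)–(0.7464, 1.335, 0.6936)  len=0.7514
  (v6,v4,v2) [++-] → (0.7464, -0.6408, -1.445)–(0.7464, 1.335, -1.445)  len=1.9758
  (v2,v7,v6) [-++] → (0.7464, 1.335, 0.6936)–(0.7464, 1.335, -1.445)  len=2.1386

Chained into 1 loop(s):
  loop 1: 8 segments, perimeter = 11.1200
Total perimeter = 11.120

loops=1 perimeter=11.120


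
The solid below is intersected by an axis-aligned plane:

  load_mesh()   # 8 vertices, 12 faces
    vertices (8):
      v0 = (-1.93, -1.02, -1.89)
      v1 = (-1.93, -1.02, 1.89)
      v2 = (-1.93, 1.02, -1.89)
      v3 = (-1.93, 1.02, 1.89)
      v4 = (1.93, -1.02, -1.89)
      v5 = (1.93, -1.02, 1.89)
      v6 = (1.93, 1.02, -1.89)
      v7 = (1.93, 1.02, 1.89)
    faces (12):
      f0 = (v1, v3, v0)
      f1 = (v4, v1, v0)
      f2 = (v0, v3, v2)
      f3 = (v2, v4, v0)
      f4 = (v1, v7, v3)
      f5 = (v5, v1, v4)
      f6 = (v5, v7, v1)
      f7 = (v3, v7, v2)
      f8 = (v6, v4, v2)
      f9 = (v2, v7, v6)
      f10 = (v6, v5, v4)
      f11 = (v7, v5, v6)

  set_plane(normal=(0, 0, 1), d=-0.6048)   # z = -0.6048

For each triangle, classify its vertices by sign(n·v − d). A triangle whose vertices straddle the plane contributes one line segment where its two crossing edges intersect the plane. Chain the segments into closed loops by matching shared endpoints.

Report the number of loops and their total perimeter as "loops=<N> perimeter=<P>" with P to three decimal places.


Straddling triangles (8 of 12):
  (v1,v3,v0) [++-] → (-1.93, -0.3264, -0.6048)–(-1.93, -1.02, -0.6048)  len=0.6936
  (v4,v1,v0) [-+-] → (0.6176, -1.02, -0.6048)–(-1.93, -1.02, -0.6048)  len=2.5476
  (v0,v3,v2) [-+-] → (-1.93, -0.3264, -0.6048)–(-1.93, 1.02, -0.6048)  len=1.3464
  (v5,v1,v4) [++-] → (0.6176, -1.02, -0.6048)–(1.93, -1.02, -0.6048)  len=1.3124
  (v3,v7,v2) [++-] → (-0.6176, 1.02, -0.6048)–(-1.93, 1.02, -0.6048)  len=1.3124
  (v2,v7,v6) [-+-] → (-0.6176, 1.02, -0.6048)–(1.93, 1.02, -0.6048)  len=2.5476
  (v6,v5,v4) [-+-] → (1.93, 0.3264, -0.6048)–(1.93, -1.02, -0.6048)  len=1.3464
  (v7,v5,v6) [++-] → (1.93, 0.3264, -0.6048)–(1.93, 1.02, -0.6048)  len=0.6936

Chained into 1 loop(s):
  loop 1: 8 segments, perimeter = 11.8000
Total perimeter = 11.800

loops=1 perimeter=11.800


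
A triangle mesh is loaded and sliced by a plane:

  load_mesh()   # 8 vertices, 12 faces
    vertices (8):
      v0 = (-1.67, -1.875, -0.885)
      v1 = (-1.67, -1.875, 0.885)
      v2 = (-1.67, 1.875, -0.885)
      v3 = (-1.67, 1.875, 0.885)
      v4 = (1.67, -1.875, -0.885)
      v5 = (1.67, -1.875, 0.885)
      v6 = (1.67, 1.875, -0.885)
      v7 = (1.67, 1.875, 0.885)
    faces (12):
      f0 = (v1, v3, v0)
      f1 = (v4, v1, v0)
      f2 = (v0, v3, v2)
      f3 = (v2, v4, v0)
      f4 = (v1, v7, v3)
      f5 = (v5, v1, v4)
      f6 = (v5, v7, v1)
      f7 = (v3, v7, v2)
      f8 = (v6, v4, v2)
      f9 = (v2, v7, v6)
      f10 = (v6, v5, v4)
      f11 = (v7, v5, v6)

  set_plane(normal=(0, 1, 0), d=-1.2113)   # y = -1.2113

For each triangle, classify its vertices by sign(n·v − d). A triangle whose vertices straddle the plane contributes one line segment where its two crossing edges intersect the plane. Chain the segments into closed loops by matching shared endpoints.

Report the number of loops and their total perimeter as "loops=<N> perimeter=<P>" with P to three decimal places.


Straddling triangles (8 of 12):
  (v1,v3,v0) [-+-] → (-1.67, -1.2113, 0.885)–(-1.67, -1.2113, -0.571734)  len=1.4567
  (v0,v3,v2) [-++] → (-1.67, -1.2113, -0.571734)–(-1.67, -1.2113, -0.885)  len=0.3133
  (v2,v4,v0) [+--] → (1.07886, -1.2113, -0.885)–(-1.67, -1.2113, -0.885)  len=2.7489
  (v1,v7,v3) [-++] → (-1.07886, -1.2113, 0.885)–(-1.67, -1.2113, 0.885)  len=0.5911
  (v5,v7,v1) [-+-] → (1.67, -1.2113, 0.885)–(-1.07886, -1.2113, 0.885)  len=2.7489
  (v6,v4,v2) [+-+] → (1.67, -1.2113, -0.885)–(1.07886, -1.2113, -0.885)  len=0.5911
  (v6,v5,v4) [+--] → (1.67, -1.2113, 0.571734)–(1.67, -1.2113, -0.885)  len=1.4567
  (v7,v5,v6) [+-+] → (1.67, -1.2113, 0.885)–(1.67, -1.2113, 0.571734)  len=0.3133

Chained into 1 loop(s):
  loop 1: 8 segments, perimeter = 10.2200
Total perimeter = 10.220

loops=1 perimeter=10.220


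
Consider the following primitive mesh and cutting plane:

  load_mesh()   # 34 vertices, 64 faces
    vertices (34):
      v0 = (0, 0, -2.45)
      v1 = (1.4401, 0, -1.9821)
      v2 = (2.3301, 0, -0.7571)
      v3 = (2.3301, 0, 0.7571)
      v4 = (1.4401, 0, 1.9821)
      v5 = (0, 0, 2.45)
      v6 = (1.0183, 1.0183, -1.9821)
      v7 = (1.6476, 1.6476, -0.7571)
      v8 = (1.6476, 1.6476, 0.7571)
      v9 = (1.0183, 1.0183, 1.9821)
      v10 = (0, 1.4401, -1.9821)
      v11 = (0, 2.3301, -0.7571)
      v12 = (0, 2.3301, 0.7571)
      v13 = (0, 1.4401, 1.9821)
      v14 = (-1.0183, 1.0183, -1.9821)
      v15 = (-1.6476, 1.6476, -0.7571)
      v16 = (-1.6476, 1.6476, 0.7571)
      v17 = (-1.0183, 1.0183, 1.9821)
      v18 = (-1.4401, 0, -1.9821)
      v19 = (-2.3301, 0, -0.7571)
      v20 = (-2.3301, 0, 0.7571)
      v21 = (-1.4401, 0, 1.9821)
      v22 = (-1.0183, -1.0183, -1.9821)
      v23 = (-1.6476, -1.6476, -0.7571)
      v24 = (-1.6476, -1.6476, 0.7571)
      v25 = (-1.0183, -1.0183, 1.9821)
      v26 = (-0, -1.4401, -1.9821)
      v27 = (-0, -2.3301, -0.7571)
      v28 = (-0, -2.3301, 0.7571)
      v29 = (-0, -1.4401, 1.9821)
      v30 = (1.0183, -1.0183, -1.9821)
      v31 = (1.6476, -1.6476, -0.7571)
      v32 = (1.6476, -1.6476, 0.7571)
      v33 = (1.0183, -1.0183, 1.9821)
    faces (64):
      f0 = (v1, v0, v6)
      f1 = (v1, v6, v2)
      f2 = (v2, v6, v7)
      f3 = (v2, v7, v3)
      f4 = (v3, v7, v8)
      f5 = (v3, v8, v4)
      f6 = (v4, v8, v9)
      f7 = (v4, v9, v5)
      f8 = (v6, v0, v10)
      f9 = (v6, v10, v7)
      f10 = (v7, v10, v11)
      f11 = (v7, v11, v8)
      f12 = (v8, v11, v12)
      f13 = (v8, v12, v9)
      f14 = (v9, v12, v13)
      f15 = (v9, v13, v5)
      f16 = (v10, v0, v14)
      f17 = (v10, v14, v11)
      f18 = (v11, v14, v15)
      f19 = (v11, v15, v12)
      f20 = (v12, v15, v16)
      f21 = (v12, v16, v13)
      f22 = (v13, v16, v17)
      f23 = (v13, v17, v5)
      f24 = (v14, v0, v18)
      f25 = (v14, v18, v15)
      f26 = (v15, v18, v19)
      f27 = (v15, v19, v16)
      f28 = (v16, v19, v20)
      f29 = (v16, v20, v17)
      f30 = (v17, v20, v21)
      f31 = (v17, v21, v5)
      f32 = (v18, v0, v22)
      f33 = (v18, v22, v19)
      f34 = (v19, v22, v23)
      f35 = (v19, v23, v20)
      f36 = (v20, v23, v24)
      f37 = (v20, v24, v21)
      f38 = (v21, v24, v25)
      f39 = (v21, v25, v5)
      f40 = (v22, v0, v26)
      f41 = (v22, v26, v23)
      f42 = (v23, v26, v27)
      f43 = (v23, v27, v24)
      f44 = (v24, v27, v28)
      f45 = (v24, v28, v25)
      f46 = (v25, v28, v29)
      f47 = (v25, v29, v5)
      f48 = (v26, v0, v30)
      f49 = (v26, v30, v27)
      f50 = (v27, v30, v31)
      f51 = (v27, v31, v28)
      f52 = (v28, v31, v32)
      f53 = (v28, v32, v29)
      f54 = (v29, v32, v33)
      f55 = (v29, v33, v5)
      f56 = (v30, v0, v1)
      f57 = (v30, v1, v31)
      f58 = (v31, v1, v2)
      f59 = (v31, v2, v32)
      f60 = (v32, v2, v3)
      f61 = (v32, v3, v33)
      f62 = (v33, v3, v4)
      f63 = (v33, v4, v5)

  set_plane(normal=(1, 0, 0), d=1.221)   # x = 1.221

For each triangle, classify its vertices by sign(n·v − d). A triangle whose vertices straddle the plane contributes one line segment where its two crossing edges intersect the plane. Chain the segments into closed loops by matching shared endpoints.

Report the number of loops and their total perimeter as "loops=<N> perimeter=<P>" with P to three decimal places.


Straddling triangles (20 of 64):
  (v1,v0,v6) [+--] → (1.221, 0, -2.05329)–(1.221, 0.528946, -1.9821)  len=0.5337
  (v1,v6,v2) [+-+] → (1.221, 0.528946, -1.9821)–(1.221, 0.860952, -1.79281)  len=0.3822
  (v2,v6,v7) [+-+] → (1.221, 0.860952, -1.79281)–(1.221, 1.221, -1.58752)  len=0.4145
  (v4,v8,v9) [++-] → (1.221, 1.221, 1.58752)–(1.221, 0.528946, 1.9821)  len=0.7966
  (v4,v9,v5) [+--] → (1.221, 0.528946, 1.9821)–(1.221, 0, 2.05329)  len=0.5337
  (v6,v10,v7) [--+] → (1.221, 1.59387, -1.07428)–(1.221, 1.221, -1.58752)  len=0.6344
  (v7,v10,v11) [+--] → (1.221, 1.59387, -1.07428)–(1.221, 1.82431, -0.7571)  len=0.3921
  (v7,v11,v8) [+-+] → (1.221, 1.82431, -0.7571)–(1.221, 1.82431, 0.36504)  len=1.1221
  (v8,v11,v12) [+--] → (1.221, 1.82431, 0.36504)–(1.221, 1.82431, 0.7571)  len=0.3921
  (v8,v12,v9) [+--] → (1.221, 1.82431, 0.7571)–(1.221, 1.221, 1.58752)  len=1.0264
  (v27,v30,v31) [--+] → (1.221, -1.221, -1.58752)–(1.221, -1.82431, -0.7571)  len=1.0264
  (v27,v31,v28) [-+-] → (1.221, -1.82431, -0.7571)–(1.221, -1.82431, -0.36504)  len=0.3921
  (v28,v31,v32) [-++] → (1.221, -1.82431, -0.36504)–(1.221, -1.82431, 0.7571)  len=1.1221
  (v28,v32,v29) [-+-] → (1.221, -1.82431, 0.7571)–(1.221, -1.59387, 1.07428)  len=0.3921
  (v29,v32,v33) [-+-] → (1.221, -1.59387, 1.07428)–(1.221, -1.221, 1.58752)  len=0.6344
  (v30,v0,v1) [--+] → (1.221, 0, -2.05329)–(1.221, -0.528946, -1.9821)  len=0.5337
  (v30,v1,v31) [-++] → (1.221, -0.528946, -1.9821)–(1.221, -1.221, -1.58752)  len=0.7966
  (v32,v3,v33) [++-] → (1.221, -0.860952, 1.79281)–(1.221, -1.221, 1.58752)  len=0.4145
  (v33,v3,v4) [-++] → (1.221, -0.860952, 1.79281)–(1.221, -0.528946, 1.9821)  len=0.3822
  (v33,v4,v5) [-+-] → (1.221, -0.528946, 1.9821)–(1.221, 0, 2.05329)  len=0.5337

Chained into 1 loop(s):
  loop 1: 20 segments, perimeter = 12.4556
Total perimeter = 12.456

loops=1 perimeter=12.456


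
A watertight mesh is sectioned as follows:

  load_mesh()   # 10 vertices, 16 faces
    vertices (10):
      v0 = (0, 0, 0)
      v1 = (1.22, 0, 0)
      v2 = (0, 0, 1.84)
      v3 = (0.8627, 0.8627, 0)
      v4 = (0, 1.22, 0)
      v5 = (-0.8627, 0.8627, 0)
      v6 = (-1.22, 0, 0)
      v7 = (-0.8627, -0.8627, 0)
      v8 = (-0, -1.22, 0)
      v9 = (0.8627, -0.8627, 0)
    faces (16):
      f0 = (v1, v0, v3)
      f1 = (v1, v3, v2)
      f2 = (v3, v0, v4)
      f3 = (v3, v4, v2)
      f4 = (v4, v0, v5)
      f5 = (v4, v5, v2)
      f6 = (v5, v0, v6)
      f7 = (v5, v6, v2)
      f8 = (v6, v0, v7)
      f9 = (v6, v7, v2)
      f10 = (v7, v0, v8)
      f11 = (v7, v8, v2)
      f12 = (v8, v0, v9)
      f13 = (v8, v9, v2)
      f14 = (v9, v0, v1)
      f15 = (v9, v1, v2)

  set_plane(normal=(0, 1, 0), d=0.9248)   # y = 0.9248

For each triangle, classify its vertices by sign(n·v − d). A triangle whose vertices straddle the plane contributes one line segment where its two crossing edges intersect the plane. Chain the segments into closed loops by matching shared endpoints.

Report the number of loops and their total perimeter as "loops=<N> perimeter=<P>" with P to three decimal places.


loops=1 perimeter=3.106

Straddling triangles (4 of 16):
  (v3,v0,v4) [--+] → (0, 0.9248, 0)–(0.71276, 0.9248, 0)  len=0.7128
  (v3,v4,v2) [-+-] → (0.71276, 0.9248, 0)–(0, 0.9248, 0.44522)  len=0.8404
  (v4,v0,v5) [+--] → (0, 0.9248, 0)–(-0.71276, 0.9248, 0)  len=0.7128
  (v4,v5,v2) [+--] → (-0.71276, 0.9248, 0)–(0, 0.9248, 0.44522)  len=0.8404

Chained into 1 loop(s):
  loop 1: 4 segments, perimeter = 3.1063
Total perimeter = 3.106


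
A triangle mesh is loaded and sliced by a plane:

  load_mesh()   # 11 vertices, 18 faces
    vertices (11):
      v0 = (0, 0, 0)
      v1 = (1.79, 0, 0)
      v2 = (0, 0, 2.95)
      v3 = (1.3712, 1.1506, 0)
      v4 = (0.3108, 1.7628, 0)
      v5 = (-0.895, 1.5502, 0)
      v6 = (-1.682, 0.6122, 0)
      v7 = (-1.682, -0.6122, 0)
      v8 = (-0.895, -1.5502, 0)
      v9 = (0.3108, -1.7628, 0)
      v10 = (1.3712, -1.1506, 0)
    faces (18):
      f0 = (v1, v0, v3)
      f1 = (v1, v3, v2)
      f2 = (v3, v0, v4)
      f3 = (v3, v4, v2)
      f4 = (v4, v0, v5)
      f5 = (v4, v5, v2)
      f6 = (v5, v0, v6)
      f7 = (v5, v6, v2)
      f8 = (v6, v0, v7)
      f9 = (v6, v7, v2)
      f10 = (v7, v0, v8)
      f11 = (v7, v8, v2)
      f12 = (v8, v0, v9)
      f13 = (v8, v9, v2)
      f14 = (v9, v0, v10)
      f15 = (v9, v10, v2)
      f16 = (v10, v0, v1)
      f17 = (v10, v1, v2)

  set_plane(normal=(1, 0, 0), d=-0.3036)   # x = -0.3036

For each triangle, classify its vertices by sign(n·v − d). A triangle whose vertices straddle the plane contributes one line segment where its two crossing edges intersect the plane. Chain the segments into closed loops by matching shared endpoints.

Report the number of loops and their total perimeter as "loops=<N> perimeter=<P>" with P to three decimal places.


loops=1 perimeter=9.287

Straddling triangles (10 of 18):
  (v4,v0,v5) [++-] → (-0.3036, 0.525856, 0)–(-0.3036, 1.65447, 0)  len=1.1286
  (v4,v5,v2) [+-+] → (-0.3036, 1.65447, 0)–(-0.3036, 0.525856, 1.94931)  len=2.2525
  (v5,v0,v6) [-+-] → (-0.3036, 0.525856, 0)–(-0.3036, 0.110502, 0)  len=0.4154
  (v5,v6,v2) [--+] → (-0.3036, 0.110502, 2.41753)–(-0.3036, 0.525856, 1.94931)  len=0.6259
  (v6,v0,v7) [-+-] → (-0.3036, 0.110502, 0)–(-0.3036, -0.110502, 0)  len=0.2210
  (v6,v7,v2) [--+] → (-0.3036, -0.110502, 2.41753)–(-0.3036, 0.110502, 2.41753)  len=0.2210
  (v7,v0,v8) [-+-] → (-0.3036, -0.110502, 0)–(-0.3036, -0.525856, 0)  len=0.4154
  (v7,v8,v2) [--+] → (-0.3036, -0.525856, 1.94931)–(-0.3036, -0.110502, 2.41753)  len=0.6259
  (v8,v0,v9) [-++] → (-0.3036, -0.525856, 0)–(-0.3036, -1.65447, 0)  len=1.1286
  (v8,v9,v2) [-++] → (-0.3036, -1.65447, 0)–(-0.3036, -0.525856, 1.94931)  len=2.2525

Chained into 1 loop(s):
  loop 1: 10 segments, perimeter = 9.2867
Total perimeter = 9.287


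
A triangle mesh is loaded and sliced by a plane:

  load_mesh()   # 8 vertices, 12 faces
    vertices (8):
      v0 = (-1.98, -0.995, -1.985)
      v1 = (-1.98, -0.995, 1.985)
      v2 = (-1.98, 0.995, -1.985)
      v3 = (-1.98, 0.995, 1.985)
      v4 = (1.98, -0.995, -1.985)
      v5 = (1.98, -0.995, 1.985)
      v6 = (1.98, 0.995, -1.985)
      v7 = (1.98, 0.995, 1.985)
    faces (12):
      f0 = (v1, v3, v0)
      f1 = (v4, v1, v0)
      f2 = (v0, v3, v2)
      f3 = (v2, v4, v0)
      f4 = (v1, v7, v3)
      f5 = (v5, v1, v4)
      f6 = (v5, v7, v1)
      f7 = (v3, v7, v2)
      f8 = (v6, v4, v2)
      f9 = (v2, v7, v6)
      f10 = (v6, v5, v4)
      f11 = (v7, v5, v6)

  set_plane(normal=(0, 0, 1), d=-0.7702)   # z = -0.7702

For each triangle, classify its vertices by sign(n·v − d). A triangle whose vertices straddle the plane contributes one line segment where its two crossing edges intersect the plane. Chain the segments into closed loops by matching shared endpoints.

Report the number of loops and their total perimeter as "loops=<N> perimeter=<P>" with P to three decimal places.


loops=1 perimeter=11.900

Straddling triangles (8 of 12):
  (v1,v3,v0) [++-] → (-1.98, -0.38607, -0.7702)–(-1.98, -0.995, -0.7702)  len=0.6089
  (v4,v1,v0) [-+-] → (0.76826, -0.995, -0.7702)–(-1.98, -0.995, -0.7702)  len=2.7483
  (v0,v3,v2) [-+-] → (-1.98, -0.38607, -0.7702)–(-1.98, 0.995, -0.7702)  len=1.3811
  (v5,v1,v4) [++-] → (0.76826, -0.995, -0.7702)–(1.98, -0.995, -0.7702)  len=1.2117
  (v3,v7,v2) [++-] → (-0.76826, 0.995, -0.7702)–(-1.98, 0.995, -0.7702)  len=1.2117
  (v2,v7,v6) [-+-] → (-0.76826, 0.995, -0.7702)–(1.98, 0.995, -0.7702)  len=2.7483
  (v6,v5,v4) [-+-] → (1.98, 0.38607, -0.7702)–(1.98, -0.995, -0.7702)  len=1.3811
  (v7,v5,v6) [++-] → (1.98, 0.38607, -0.7702)–(1.98, 0.995, -0.7702)  len=0.6089

Chained into 1 loop(s):
  loop 1: 8 segments, perimeter = 11.9000
Total perimeter = 11.900


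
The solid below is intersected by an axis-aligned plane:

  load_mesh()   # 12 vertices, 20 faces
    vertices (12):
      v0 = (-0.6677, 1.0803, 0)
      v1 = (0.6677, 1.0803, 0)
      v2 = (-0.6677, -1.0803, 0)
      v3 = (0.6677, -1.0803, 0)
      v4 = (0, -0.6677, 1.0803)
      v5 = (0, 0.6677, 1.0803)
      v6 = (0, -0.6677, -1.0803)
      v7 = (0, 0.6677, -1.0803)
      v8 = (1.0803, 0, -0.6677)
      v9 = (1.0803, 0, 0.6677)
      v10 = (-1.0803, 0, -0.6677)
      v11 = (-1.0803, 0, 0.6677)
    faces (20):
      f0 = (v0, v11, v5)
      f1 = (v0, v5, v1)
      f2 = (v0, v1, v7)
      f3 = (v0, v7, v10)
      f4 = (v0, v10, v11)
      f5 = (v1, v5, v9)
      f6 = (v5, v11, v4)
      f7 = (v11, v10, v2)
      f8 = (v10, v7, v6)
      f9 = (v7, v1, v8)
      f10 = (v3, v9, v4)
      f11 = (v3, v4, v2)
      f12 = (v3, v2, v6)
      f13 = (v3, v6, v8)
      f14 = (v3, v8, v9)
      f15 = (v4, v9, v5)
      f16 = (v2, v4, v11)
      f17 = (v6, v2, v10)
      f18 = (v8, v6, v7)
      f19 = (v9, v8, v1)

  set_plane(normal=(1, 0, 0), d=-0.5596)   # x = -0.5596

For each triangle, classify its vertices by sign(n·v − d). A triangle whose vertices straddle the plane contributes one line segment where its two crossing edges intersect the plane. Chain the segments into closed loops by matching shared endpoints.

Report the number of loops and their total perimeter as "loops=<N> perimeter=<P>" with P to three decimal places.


loops=1 perimeter=5.949

Straddling triangles (10 of 20):
  (v0,v11,v5) [--+] → (-0.5596, 0.321829, 0.866571)–(-0.5596, 1.0135, 0.1749)  len=0.9782
  (v0,v5,v1) [-++] → (-0.5596, 1.0135, 0.1749)–(-0.5596, 1.0803, 0)  len=0.1872
  (v0,v1,v7) [-++] → (-0.5596, 1.0803, 0)–(-0.5596, 1.0135, -0.1749)  len=0.1872
  (v0,v7,v10) [-+-] → (-0.5596, 1.0135, -0.1749)–(-0.5596, 0.321829, -0.866571)  len=0.9782
  (v5,v11,v4) [+-+] → (-0.5596, 0.321829, 0.866571)–(-0.5596, -0.321829, 0.866571)  len=0.6437
  (v10,v7,v6) [-++] → (-0.5596, 0.321829, -0.866571)–(-0.5596, -0.321829, -0.866571)  len=0.6437
  (v3,v4,v2) [++-] → (-0.5596, -1.0135, 0.1749)–(-0.5596, -1.0803, 0)  len=0.1872
  (v3,v2,v6) [+-+] → (-0.5596, -1.0803, 0)–(-0.5596, -1.0135, -0.1749)  len=0.1872
  (v2,v4,v11) [-+-] → (-0.5596, -1.0135, 0.1749)–(-0.5596, -0.321829, 0.866571)  len=0.9782
  (v6,v2,v10) [+--] → (-0.5596, -1.0135, -0.1749)–(-0.5596, -0.321829, -0.866571)  len=0.9782

Chained into 1 loop(s):
  loop 1: 10 segments, perimeter = 5.9489
Total perimeter = 5.949


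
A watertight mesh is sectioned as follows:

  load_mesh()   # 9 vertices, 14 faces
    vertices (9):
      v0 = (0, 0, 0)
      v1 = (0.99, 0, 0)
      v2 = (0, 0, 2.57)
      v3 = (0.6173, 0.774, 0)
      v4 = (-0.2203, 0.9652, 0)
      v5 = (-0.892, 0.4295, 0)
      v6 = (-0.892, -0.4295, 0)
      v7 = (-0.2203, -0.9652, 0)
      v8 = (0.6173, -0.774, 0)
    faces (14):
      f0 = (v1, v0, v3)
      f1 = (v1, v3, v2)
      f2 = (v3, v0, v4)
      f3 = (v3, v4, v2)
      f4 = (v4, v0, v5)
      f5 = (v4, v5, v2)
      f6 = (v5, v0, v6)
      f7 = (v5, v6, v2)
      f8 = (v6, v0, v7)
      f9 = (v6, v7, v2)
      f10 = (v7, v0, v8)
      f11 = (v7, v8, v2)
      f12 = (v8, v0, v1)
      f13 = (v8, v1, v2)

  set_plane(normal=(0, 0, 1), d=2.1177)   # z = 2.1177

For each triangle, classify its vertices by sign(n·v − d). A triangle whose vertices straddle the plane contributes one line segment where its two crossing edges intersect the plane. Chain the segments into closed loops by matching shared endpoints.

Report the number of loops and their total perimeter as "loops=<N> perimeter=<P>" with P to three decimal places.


Straddling triangles (7 of 14):
  (v1,v3,v2) [--+] → (0.10864, 0.136218, 2.1177)–(0.174232, 0, 2.1177)  len=0.1512
  (v3,v4,v2) [--+] → (-0.0387711, 0.169868, 2.1177)–(0.10864, 0.136218, 2.1177)  len=0.1512
  (v4,v5,v2) [--+] → (-0.156985, 0.0755887, 2.1177)–(-0.0387711, 0.169868, 2.1177)  len=0.1512
  (v5,v6,v2) [--+] → (-0.156985, -0.0755887, 2.1177)–(-0.156985, 0.0755887, 2.1177)  len=0.1512
  (v6,v7,v2) [--+] → (-0.0387711, -0.169868, 2.1177)–(-0.156985, -0.0755887, 2.1177)  len=0.1512
  (v7,v8,v2) [--+] → (0.10864, -0.136218, 2.1177)–(-0.0387711, -0.169868, 2.1177)  len=0.1512
  (v8,v1,v2) [--+] → (0.174232, 0, 2.1177)–(0.10864, -0.136218, 2.1177)  len=0.1512

Chained into 1 loop(s):
  loop 1: 7 segments, perimeter = 1.0584
Total perimeter = 1.058

loops=1 perimeter=1.058


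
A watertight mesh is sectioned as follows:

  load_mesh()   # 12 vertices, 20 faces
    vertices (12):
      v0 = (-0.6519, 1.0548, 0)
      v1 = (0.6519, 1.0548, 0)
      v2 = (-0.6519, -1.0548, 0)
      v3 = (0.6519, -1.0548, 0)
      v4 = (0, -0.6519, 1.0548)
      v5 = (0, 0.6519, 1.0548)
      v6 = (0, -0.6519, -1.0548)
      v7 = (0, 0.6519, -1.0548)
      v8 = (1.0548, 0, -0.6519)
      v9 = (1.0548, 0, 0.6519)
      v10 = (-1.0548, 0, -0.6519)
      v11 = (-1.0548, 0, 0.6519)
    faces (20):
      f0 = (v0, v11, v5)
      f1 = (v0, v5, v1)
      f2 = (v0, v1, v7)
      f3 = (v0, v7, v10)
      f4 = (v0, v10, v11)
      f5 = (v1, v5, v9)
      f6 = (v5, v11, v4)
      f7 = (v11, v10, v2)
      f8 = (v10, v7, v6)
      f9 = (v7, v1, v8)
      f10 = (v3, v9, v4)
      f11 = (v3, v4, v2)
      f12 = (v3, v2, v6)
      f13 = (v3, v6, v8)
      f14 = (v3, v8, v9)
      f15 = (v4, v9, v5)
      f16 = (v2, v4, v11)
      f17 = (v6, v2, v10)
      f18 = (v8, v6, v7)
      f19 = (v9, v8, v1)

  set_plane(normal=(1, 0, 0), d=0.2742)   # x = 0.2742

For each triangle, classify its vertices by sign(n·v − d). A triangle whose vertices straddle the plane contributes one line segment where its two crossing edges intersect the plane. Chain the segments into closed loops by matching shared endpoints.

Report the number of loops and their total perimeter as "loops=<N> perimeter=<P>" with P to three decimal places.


loops=1 perimeter=6.464

Straddling triangles (10 of 20):
  (v0,v5,v1) [--+] → (0.2742, 0.821366, 0.611134)–(0.2742, 1.0548, 0)  len=0.6542
  (v0,v1,v7) [-+-] → (0.2742, 1.0548, 0)–(0.2742, 0.821366, -0.611134)  len=0.6542
  (v1,v5,v9) [+-+] → (0.2742, 0.821366, 0.611134)–(0.2742, 0.482436, 0.950064)  len=0.4793
  (v7,v1,v8) [-++] → (0.2742, 0.821366, -0.611134)–(0.2742, 0.482436, -0.950064)  len=0.4793
  (v3,v9,v4) [++-] → (0.2742, -0.482436, 0.950064)–(0.2742, -0.821366, 0.611134)  len=0.4793
  (v3,v4,v2) [+--] → (0.2742, -0.821366, 0.611134)–(0.2742, -1.0548, 0)  len=0.6542
  (v3,v2,v6) [+--] → (0.2742, -1.0548, 0)–(0.2742, -0.821366, -0.611134)  len=0.6542
  (v3,v6,v8) [+-+] → (0.2742, -0.821366, -0.611134)–(0.2742, -0.482436, -0.950064)  len=0.4793
  (v4,v9,v5) [-+-] → (0.2742, -0.482436, 0.950064)–(0.2742, 0.482436, 0.950064)  len=0.9649
  (v8,v6,v7) [+--] → (0.2742, -0.482436, -0.950064)–(0.2742, 0.482436, -0.950064)  len=0.9649

Chained into 1 loop(s):
  loop 1: 10 segments, perimeter = 6.4638
Total perimeter = 6.464


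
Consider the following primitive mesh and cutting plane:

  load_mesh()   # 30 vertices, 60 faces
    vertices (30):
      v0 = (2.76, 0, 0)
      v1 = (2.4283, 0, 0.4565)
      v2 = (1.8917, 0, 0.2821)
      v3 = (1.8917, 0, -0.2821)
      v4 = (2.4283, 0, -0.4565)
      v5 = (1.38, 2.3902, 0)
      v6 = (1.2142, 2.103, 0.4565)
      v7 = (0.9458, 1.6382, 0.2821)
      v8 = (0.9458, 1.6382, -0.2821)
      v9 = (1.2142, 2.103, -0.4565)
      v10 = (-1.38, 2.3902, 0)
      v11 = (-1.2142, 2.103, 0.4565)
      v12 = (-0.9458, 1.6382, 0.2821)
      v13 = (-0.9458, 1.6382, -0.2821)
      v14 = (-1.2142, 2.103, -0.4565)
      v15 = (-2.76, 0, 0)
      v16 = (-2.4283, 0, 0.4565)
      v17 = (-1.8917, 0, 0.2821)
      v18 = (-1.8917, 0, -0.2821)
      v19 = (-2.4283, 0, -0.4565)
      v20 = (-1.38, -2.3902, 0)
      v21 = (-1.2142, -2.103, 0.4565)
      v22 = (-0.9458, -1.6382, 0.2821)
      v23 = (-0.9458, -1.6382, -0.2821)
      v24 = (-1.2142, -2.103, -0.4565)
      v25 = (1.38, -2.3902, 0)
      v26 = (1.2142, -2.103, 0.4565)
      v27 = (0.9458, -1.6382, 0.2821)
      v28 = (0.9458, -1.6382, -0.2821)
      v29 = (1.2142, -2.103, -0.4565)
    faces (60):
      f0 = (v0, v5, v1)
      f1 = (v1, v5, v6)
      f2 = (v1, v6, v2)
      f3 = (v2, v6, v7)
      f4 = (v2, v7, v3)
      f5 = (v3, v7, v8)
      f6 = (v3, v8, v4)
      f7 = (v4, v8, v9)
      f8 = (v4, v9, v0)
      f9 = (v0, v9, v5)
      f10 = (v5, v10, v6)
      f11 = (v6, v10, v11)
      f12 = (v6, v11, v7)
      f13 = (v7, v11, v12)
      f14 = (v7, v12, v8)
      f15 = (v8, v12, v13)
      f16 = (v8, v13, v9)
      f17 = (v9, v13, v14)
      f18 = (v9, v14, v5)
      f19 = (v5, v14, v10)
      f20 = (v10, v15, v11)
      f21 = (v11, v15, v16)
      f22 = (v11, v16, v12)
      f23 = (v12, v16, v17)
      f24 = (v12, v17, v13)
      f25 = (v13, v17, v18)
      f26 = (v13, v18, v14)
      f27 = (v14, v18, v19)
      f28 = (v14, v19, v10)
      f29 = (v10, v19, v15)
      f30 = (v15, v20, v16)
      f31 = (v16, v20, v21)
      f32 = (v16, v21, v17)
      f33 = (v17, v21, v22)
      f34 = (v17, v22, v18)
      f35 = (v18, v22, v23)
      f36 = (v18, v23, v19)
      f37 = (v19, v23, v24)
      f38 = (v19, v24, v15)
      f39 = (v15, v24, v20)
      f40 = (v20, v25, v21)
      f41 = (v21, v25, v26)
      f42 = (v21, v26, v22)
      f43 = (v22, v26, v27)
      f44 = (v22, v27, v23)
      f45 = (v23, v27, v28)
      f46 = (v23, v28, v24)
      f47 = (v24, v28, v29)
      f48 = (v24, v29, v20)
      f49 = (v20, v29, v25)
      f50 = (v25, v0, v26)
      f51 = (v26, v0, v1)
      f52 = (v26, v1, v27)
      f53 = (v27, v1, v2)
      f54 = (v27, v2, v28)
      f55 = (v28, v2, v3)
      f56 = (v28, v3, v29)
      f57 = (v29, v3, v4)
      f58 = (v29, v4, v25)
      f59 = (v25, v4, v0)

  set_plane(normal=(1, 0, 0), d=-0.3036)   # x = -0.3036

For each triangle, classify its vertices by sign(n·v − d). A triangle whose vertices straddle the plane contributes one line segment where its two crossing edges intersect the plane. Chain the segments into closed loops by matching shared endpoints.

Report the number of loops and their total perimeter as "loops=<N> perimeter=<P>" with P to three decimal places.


Straddling triangles (20 of 60):
  (v5,v10,v6) [+-+] → (-0.3036, 2.3902, 0)–(-0.3036, 2.27103, 0.189414)  len=0.2238
  (v6,v10,v11) [+--] → (-0.3036, 2.27103, 0.189414)–(-0.3036, 2.103, 0.4565)  len=0.3155
  (v6,v11,v7) [+-+] → (-0.3036, 2.103, 0.4565)–(-0.3036, 1.90705, 0.382977)  len=0.2093
  (v7,v11,v12) [+--] → (-0.3036, 1.90705, 0.382977)–(-0.3036, 1.6382, 0.2821)  len=0.2872
  (v7,v12,v8) [+-+] → (-0.3036, 1.6382, 0.2821)–(-0.3036, 1.6382, 0.0905536)  len=0.1915
  (v8,v12,v13) [+--] → (-0.3036, 1.6382, 0.0905536)–(-0.3036, 1.6382, -0.2821)  len=0.3727
  (v8,v13,v9) [+-+] → (-0.3036, 1.6382, -0.2821)–(-0.3036, 1.77639, -0.333952)  len=0.1476
  (v9,v13,v14) [+--] → (-0.3036, 1.77639, -0.333952)–(-0.3036, 2.103, -0.4565)  len=0.3488
  (v9,v14,v5) [+-+] → (-0.3036, 2.103, -0.4565)–(-0.3036, 2.20381, -0.296262)  len=0.1893
  (v5,v14,v10) [+--] → (-0.3036, 2.20381, -0.296262)–(-0.3036, 2.3902, 0)  len=0.3500
  (v20,v25,v21) [-+-] → (-0.3036, -2.3902, 0)–(-0.3036, -2.20381, 0.296262)  len=0.3500
  (v21,v25,v26) [-++] → (-0.3036, -2.20381, 0.296262)–(-0.3036, -2.103, 0.4565)  len=0.1893
  (v21,v26,v22) [-+-] → (-0.3036, -2.103, 0.4565)–(-0.3036, -1.77639, 0.333952)  len=0.3488
  (v22,v26,v27) [-++] → (-0.3036, -1.77639, 0.333952)–(-0.3036, -1.6382, 0.2821)  len=0.1476
  (v22,v27,v23) [-+-] → (-0.3036, -1.6382, 0.2821)–(-0.3036, -1.6382, -0.0905536)  len=0.3727
  (v23,v27,v28) [-++] → (-0.3036, -1.6382, -0.0905536)–(-0.3036, -1.6382, -0.2821)  len=0.1915
  (v23,v28,v24) [-+-] → (-0.3036, -1.6382, -0.2821)–(-0.3036, -1.90705, -0.382977)  len=0.2872
  (v24,v28,v29) [-++] → (-0.3036, -1.90705, -0.382977)–(-0.3036, -2.103, -0.4565)  len=0.2093
  (v24,v29,v20) [-+-] → (-0.3036, -2.103, -0.4565)–(-0.3036, -2.27103, -0.189414)  len=0.3155
  (v20,v29,v25) [-++] → (-0.3036, -2.27103, -0.189414)–(-0.3036, -2.3902, 0)  len=0.2238

Chained into 2 loop(s):
  loop 1: 10 segments, perimeter = 2.6357
  loop 2: 10 segments, perimeter = 2.6357
Total perimeter = 5.271

loops=2 perimeter=5.271


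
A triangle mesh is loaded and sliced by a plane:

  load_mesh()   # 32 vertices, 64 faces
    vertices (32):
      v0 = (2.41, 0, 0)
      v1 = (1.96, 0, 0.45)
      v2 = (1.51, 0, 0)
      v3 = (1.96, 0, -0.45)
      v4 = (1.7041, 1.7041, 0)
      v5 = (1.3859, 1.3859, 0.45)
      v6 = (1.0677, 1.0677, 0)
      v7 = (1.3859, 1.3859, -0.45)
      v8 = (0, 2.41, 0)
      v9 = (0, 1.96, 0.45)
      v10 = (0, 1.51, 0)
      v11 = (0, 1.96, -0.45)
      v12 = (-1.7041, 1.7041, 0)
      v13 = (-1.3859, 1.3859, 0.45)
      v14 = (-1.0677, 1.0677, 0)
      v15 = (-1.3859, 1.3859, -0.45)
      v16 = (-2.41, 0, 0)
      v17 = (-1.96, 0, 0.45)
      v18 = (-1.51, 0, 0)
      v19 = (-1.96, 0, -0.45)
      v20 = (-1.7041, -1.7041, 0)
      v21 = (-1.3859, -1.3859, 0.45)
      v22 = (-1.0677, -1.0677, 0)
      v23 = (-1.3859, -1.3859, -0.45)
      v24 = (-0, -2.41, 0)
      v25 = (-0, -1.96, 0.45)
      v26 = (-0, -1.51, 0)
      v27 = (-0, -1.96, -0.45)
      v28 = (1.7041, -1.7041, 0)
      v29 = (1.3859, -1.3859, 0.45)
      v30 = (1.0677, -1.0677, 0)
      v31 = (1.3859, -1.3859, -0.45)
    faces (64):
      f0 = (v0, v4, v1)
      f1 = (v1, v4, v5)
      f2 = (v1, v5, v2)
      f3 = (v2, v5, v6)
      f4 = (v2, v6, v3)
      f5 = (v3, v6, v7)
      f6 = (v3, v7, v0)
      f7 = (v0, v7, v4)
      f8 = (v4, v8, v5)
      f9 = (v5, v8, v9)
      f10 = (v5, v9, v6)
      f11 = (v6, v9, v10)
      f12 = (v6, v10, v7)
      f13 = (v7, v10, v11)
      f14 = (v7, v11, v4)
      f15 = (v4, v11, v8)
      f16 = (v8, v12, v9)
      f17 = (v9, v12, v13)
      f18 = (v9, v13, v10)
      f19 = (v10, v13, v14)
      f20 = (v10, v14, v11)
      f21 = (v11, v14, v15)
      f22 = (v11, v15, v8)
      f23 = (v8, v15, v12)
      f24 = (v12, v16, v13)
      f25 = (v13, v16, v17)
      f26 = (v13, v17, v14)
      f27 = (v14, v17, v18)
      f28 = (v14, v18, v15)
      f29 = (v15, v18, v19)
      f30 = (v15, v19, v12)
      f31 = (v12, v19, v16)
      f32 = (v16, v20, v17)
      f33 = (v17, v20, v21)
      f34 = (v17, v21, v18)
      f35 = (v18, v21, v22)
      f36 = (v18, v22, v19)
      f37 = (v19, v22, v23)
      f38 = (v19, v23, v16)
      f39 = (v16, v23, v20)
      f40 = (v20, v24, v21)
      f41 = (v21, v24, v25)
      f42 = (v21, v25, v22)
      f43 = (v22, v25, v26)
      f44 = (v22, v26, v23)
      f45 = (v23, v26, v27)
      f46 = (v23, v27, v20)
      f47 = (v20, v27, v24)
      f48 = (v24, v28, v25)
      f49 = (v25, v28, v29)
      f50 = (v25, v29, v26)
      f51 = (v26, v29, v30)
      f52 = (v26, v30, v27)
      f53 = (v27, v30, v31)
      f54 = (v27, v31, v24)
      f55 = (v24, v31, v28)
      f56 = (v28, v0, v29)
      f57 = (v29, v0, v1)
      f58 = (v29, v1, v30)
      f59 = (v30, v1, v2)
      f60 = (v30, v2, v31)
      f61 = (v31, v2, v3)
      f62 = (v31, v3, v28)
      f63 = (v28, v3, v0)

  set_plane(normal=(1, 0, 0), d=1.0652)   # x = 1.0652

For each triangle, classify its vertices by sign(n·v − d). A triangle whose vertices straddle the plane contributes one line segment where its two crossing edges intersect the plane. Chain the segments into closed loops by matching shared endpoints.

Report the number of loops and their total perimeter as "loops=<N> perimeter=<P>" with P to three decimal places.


Straddling triangles (16 of 64):
  (v4,v8,v5) [+-+] → (1.0652, 1.96876, 0)–(1.0652, 1.62288, 0.345869)  len=0.4891
  (v5,v8,v9) [+--] → (1.0652, 1.62288, 0.345869)–(1.0652, 1.51875, 0.45)  len=0.1473
  (v5,v9,v6) [+-+] → (1.0652, 1.51875, 0.45)–(1.0652, 1.06979, 0.00105367)  len=0.6349
  (v6,v9,v10) [+--] → (1.0652, 1.06979, 0.00105367)–(1.0652, 1.06874, 0)  len=0.0015
  (v6,v10,v7) [+-+] → (1.0652, 1.06874, 0)–(1.0652, 1.41462, -0.345869)  len=0.4891
  (v7,v10,v11) [+--] → (1.0652, 1.41462, -0.345869)–(1.0652, 1.51875, -0.45)  len=0.1473
  (v7,v11,v4) [+-+] → (1.0652, 1.51875, -0.45)–(1.0652, 1.80004, -0.168714)  len=0.3978
  (v4,v11,v8) [+--] → (1.0652, 1.80004, -0.168714)–(1.0652, 1.96876, 0)  len=0.2386
  (v24,v28,v25) [-+-] → (1.0652, -1.96876, 0)–(1.0652, -1.80004, 0.168714)  len=0.2386
  (v25,v28,v29) [-++] → (1.0652, -1.80004, 0.168714)–(1.0652, -1.51875, 0.45)  len=0.3978
  (v25,v29,v26) [-+-] → (1.0652, -1.51875, 0.45)–(1.0652, -1.41462, 0.345869)  len=0.1473
  (v26,v29,v30) [-++] → (1.0652, -1.41462, 0.345869)–(1.0652, -1.06874, 0)  len=0.4891
  (v26,v30,v27) [-+-] → (1.0652, -1.06874, 0)–(1.0652, -1.06979, -0.00105367)  len=0.0015
  (v27,v30,v31) [-++] → (1.0652, -1.06979, -0.00105367)–(1.0652, -1.51875, -0.45)  len=0.6349
  (v27,v31,v24) [-+-] → (1.0652, -1.51875, -0.45)–(1.0652, -1.62288, -0.345869)  len=0.1473
  (v24,v31,v28) [-++] → (1.0652, -1.62288, -0.345869)–(1.0652, -1.96876, 0)  len=0.4891

Chained into 2 loop(s):
  loop 1: 8 segments, perimeter = 2.5456
  loop 2: 8 segments, perimeter = 2.5456
Total perimeter = 5.091

loops=2 perimeter=5.091
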